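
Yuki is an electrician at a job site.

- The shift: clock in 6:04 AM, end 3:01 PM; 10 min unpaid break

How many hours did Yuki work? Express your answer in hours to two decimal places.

The shift: 6:04 AM–3:01 PM = 8 h 57 min; less 10 min break → 8 h 47 min

8.78 hours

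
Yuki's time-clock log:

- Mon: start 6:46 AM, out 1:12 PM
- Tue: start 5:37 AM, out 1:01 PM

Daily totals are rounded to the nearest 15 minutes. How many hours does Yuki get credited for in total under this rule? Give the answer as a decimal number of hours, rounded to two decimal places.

Mon: 6:46 AM–1:12 PM = 6 h 26 min → rounds to 6 h 30 min
Tue: 5:37 AM–1:01 PM = 7 h 24 min → rounds to 7 h 30 min
Total credited: 14 h 0 min.

14.00 hours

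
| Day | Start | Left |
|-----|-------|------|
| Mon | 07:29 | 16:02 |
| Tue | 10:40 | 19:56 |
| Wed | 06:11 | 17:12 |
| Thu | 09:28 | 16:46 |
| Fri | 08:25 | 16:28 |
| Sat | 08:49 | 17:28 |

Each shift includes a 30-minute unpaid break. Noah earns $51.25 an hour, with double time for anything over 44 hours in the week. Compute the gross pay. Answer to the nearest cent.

$2852.92

Mon: 07:29–16:02 = 8 h 33 min; less 30 min break → 8 h 3 min
Tue: 10:40–19:56 = 9 h 16 min; less 30 min break → 8 h 46 min
Wed: 06:11–17:12 = 11 h 1 min; less 30 min break → 10 h 31 min
Thu: 09:28–16:46 = 7 h 18 min; less 30 min break → 6 h 48 min
Fri: 08:25–16:28 = 8 h 3 min; less 30 min break → 7 h 33 min
Sat: 08:49–17:28 = 8 h 39 min; less 30 min break → 8 h 9 min
Total worked: 49 h 50 min = 2990 min.
Regular 44 h 0 min = 2640 min at $51.25/h; overtime 5 h 50 min = 350 min at $102.50/h.
Pay = (2640 × $51.25 + 350 × $102.50) ÷ 60 = $2852.92.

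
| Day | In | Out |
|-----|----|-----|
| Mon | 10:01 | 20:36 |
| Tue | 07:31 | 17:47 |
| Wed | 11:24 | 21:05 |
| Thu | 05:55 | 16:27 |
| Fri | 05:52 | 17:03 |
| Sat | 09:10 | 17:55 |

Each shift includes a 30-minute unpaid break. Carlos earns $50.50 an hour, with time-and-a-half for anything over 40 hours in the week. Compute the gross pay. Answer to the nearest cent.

Mon: 10:01–20:36 = 10 h 35 min; less 30 min break → 10 h 5 min
Tue: 07:31–17:47 = 10 h 16 min; less 30 min break → 9 h 46 min
Wed: 11:24–21:05 = 9 h 41 min; less 30 min break → 9 h 11 min
Thu: 05:55–16:27 = 10 h 32 min; less 30 min break → 10 h 2 min
Fri: 05:52–17:03 = 11 h 11 min; less 30 min break → 10 h 41 min
Sat: 09:10–17:55 = 8 h 45 min; less 30 min break → 8 h 15 min
Total worked: 58 h 0 min = 3480 min.
Regular 40 h 0 min = 2400 min at $50.50/h; overtime 18 h 0 min = 1080 min at $75.75/h.
Pay = (2400 × $50.50 + 1080 × $75.75) ÷ 60 = $3383.50.

$3383.50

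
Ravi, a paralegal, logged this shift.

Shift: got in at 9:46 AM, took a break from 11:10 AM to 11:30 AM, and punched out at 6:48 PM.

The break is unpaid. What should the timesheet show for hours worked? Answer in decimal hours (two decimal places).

8.70 hours

Shift: 9:46 AM–6:48 PM = 9 h 2 min; less 20 min break → 8 h 42 min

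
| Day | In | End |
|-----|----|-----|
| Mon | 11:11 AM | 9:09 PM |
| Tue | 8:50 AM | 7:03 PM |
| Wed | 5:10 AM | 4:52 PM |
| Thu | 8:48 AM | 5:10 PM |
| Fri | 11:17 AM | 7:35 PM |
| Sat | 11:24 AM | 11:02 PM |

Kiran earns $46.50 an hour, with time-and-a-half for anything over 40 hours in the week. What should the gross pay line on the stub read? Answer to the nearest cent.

Mon: 11:11 AM–9:09 PM = 9 h 58 min
Tue: 8:50 AM–7:03 PM = 10 h 13 min
Wed: 5:10 AM–4:52 PM = 11 h 42 min
Thu: 8:48 AM–5:10 PM = 8 h 22 min
Fri: 11:17 AM–7:35 PM = 8 h 18 min
Sat: 11:24 AM–11:02 PM = 11 h 38 min
Total worked: 60 h 11 min = 3611 min.
Regular 40 h 0 min = 2400 min at $46.50/h; overtime 20 h 11 min = 1211 min at $69.75/h.
Pay = (2400 × $46.50 + 1211 × $69.75) ÷ 60 = $3267.79.

$3267.79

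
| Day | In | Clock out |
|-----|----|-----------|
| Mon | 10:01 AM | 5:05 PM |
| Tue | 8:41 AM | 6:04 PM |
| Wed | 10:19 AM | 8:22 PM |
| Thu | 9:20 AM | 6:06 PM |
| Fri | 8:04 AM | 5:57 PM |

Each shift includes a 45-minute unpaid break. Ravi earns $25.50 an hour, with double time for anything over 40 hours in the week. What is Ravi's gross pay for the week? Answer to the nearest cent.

$1091.40

Mon: 10:01 AM–5:05 PM = 7 h 4 min; less 45 min break → 6 h 19 min
Tue: 8:41 AM–6:04 PM = 9 h 23 min; less 45 min break → 8 h 38 min
Wed: 10:19 AM–8:22 PM = 10 h 3 min; less 45 min break → 9 h 18 min
Thu: 9:20 AM–6:06 PM = 8 h 46 min; less 45 min break → 8 h 1 min
Fri: 8:04 AM–5:57 PM = 9 h 53 min; less 45 min break → 9 h 8 min
Total worked: 41 h 24 min = 2484 min.
Regular 40 h 0 min = 2400 min at $25.50/h; overtime 1 h 24 min = 84 min at $51.00/h.
Pay = (2400 × $25.50 + 84 × $51.00) ÷ 60 = $1091.40.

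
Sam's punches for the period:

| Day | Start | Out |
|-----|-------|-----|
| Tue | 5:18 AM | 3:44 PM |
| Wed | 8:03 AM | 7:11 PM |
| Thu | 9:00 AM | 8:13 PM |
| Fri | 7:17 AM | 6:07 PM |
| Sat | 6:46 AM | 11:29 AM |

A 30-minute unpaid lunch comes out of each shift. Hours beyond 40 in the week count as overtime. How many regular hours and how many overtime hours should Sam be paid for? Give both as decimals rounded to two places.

Regular 40.00 hours, overtime 5.83 hours

Tue: 5:18 AM–3:44 PM = 10 h 26 min; less 30 min break → 9 h 56 min
Wed: 8:03 AM–7:11 PM = 11 h 8 min; less 30 min break → 10 h 38 min
Thu: 9:00 AM–8:13 PM = 11 h 13 min; less 30 min break → 10 h 43 min
Fri: 7:17 AM–6:07 PM = 10 h 50 min; less 30 min break → 10 h 20 min
Sat: 6:46 AM–11:29 AM = 4 h 43 min; less 30 min break → 4 h 13 min
Total worked: 45 h 50 min = 45.83 h.
Threshold 40 h → overtime 5 h 50 min, regular 40 h 0 min.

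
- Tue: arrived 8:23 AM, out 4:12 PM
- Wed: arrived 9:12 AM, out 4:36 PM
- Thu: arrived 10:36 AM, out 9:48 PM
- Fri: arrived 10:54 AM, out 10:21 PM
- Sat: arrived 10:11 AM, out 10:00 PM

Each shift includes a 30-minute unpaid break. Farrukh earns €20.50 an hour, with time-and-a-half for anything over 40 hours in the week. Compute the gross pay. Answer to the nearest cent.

Tue: 8:23 AM–4:12 PM = 7 h 49 min; less 30 min break → 7 h 19 min
Wed: 9:12 AM–4:36 PM = 7 h 24 min; less 30 min break → 6 h 54 min
Thu: 10:36 AM–9:48 PM = 11 h 12 min; less 30 min break → 10 h 42 min
Fri: 10:54 AM–10:21 PM = 11 h 27 min; less 30 min break → 10 h 57 min
Sat: 10:11 AM–10:00 PM = 11 h 49 min; less 30 min break → 11 h 19 min
Total worked: 47 h 11 min = 2831 min.
Regular 40 h 0 min = 2400 min at €20.50/h; overtime 7 h 11 min = 431 min at €30.75/h.
Pay = (2400 × €20.50 + 431 × €30.75) ÷ 60 = €1040.89.

€1040.89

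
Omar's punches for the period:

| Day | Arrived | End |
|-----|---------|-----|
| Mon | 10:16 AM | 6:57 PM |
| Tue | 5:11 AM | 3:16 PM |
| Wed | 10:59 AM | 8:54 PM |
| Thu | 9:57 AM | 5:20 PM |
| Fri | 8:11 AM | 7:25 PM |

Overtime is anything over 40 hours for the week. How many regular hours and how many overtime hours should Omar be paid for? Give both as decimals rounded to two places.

Regular 40.00 hours, overtime 7.30 hours

Mon: 10:16 AM–6:57 PM = 8 h 41 min
Tue: 5:11 AM–3:16 PM = 10 h 5 min
Wed: 10:59 AM–8:54 PM = 9 h 55 min
Thu: 9:57 AM–5:20 PM = 7 h 23 min
Fri: 8:11 AM–7:25 PM = 11 h 14 min
Total worked: 47 h 18 min = 47.30 h.
Threshold 40 h → overtime 7 h 18 min, regular 40 h 0 min.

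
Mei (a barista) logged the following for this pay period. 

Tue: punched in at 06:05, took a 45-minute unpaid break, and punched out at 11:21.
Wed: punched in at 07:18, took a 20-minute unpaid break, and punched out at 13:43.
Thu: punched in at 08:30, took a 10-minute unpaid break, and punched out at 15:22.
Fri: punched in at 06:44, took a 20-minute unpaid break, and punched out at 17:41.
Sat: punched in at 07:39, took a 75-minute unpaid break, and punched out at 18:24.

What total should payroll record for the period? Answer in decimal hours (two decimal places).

37.42 hours

Tue: 06:05–11:21 = 5 h 16 min; less 45 min break → 4 h 31 min
Wed: 07:18–13:43 = 6 h 25 min; less 20 min break → 6 h 5 min
Thu: 08:30–15:22 = 6 h 52 min; less 10 min break → 6 h 42 min
Fri: 06:44–17:41 = 10 h 57 min; less 20 min break → 10 h 37 min
Sat: 07:39–18:24 = 10 h 45 min; less 75 min break → 9 h 30 min
Total: 4 h 31 min + 6 h 5 min + 6 h 42 min + 10 h 37 min + 9 h 30 min = 37 h 25 min.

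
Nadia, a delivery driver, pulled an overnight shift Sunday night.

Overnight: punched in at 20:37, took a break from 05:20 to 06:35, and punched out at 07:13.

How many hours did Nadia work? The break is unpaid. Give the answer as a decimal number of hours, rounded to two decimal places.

Overnight: 20:37 → midnight = 3 h 23 min; midnight → 07:13 = 7 h 13 min; span 10 h 36 min; less 75 min break → 9 h 21 min

9.35 hours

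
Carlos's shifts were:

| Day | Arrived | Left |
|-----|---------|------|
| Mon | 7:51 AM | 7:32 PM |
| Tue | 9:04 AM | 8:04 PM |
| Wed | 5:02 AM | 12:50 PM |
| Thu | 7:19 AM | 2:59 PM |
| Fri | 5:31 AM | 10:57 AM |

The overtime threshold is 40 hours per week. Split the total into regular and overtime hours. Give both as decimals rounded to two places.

Mon: 7:51 AM–7:32 PM = 11 h 41 min
Tue: 9:04 AM–8:04 PM = 11 h 0 min
Wed: 5:02 AM–12:50 PM = 7 h 48 min
Thu: 7:19 AM–2:59 PM = 7 h 40 min
Fri: 5:31 AM–10:57 AM = 5 h 26 min
Total worked: 43 h 35 min = 43.58 h.
Threshold 40 h → overtime 3 h 35 min, regular 40 h 0 min.

Regular 40.00 hours, overtime 3.58 hours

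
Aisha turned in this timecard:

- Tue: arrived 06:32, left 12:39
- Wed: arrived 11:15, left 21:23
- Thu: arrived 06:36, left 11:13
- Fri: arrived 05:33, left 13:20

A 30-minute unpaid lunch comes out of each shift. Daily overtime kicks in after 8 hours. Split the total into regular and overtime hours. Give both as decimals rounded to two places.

Regular 25.02 hours, overtime 1.63 hours

Tue: 06:32–12:39 = 6 h 7 min; less 30 min break → 5 h 37 min
Wed: 11:15–21:23 = 10 h 8 min; less 30 min break → 9 h 38 min
Thu: 06:36–11:13 = 4 h 37 min; less 30 min break → 4 h 7 min
Fri: 05:33–13:20 = 7 h 47 min; less 30 min break → 7 h 17 min
Tue reg 5 h 37 min / OT 0 h 0 min; Wed reg 8 h 0 min / OT 1 h 38 min; Thu reg 4 h 7 min / OT 0 h 0 min; Fri reg 7 h 17 min / OT 0 h 0 min.
Totals: regular 25 h 1 min, overtime 1 h 38 min.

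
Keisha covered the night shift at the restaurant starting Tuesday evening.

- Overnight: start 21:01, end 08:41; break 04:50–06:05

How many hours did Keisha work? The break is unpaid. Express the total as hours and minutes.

10 h 25 min

Overnight: 21:01 → midnight = 2 h 59 min; midnight → 08:41 = 8 h 41 min; span 11 h 40 min; less 75 min break → 10 h 25 min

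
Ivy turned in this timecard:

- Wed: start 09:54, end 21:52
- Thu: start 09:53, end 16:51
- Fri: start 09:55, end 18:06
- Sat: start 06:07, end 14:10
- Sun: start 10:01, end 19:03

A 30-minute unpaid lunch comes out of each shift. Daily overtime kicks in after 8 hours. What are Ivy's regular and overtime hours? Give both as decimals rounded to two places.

Regular 37.70 hours, overtime 4.00 hours

Wed: 09:54–21:52 = 11 h 58 min; less 30 min break → 11 h 28 min
Thu: 09:53–16:51 = 6 h 58 min; less 30 min break → 6 h 28 min
Fri: 09:55–18:06 = 8 h 11 min; less 30 min break → 7 h 41 min
Sat: 06:07–14:10 = 8 h 3 min; less 30 min break → 7 h 33 min
Sun: 10:01–19:03 = 9 h 2 min; less 30 min break → 8 h 32 min
Wed reg 8 h 0 min / OT 3 h 28 min; Thu reg 6 h 28 min / OT 0 h 0 min; Fri reg 7 h 41 min / OT 0 h 0 min; Sat reg 7 h 33 min / OT 0 h 0 min; Sun reg 8 h 0 min / OT 0 h 32 min.
Totals: regular 37 h 42 min, overtime 4 h 0 min.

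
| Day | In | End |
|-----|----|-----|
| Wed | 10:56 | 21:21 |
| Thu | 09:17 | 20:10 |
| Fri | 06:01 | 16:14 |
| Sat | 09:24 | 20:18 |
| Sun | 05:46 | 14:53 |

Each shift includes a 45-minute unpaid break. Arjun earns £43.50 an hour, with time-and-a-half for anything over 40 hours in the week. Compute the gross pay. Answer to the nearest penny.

£2247.86

Wed: 10:56–21:21 = 10 h 25 min; less 45 min break → 9 h 40 min
Thu: 09:17–20:10 = 10 h 53 min; less 45 min break → 10 h 8 min
Fri: 06:01–16:14 = 10 h 13 min; less 45 min break → 9 h 28 min
Sat: 09:24–20:18 = 10 h 54 min; less 45 min break → 10 h 9 min
Sun: 05:46–14:53 = 9 h 7 min; less 45 min break → 8 h 22 min
Total worked: 47 h 47 min = 2867 min.
Regular 40 h 0 min = 2400 min at £43.50/h; overtime 7 h 47 min = 467 min at £65.25/h.
Pay = (2400 × £43.50 + 467 × £65.25) ÷ 60 = £2247.86.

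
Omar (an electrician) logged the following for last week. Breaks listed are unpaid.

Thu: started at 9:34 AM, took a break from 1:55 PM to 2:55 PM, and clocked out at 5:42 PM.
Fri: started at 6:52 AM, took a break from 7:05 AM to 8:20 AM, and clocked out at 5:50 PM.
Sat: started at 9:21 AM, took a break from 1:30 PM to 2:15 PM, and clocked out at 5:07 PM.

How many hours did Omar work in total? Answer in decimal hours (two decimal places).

Thu: 9:34 AM–5:42 PM = 8 h 8 min; less 60 min break → 7 h 8 min
Fri: 6:52 AM–5:50 PM = 10 h 58 min; less 75 min break → 9 h 43 min
Sat: 9:21 AM–5:07 PM = 7 h 46 min; less 45 min break → 7 h 1 min
Total: 7 h 8 min + 9 h 43 min + 7 h 1 min = 23 h 52 min.

23.87 hours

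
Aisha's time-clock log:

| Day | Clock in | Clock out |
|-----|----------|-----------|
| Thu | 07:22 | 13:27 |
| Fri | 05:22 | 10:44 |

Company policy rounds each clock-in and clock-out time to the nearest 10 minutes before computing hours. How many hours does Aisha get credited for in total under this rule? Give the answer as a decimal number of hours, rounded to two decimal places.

11.50 hours

Thu: in 07:22→07:20, out 13:27→13:30; 6 h 10 min
Fri: in 05:22→05:20, out 10:44→10:40; 5 h 20 min
Total credited: 11 h 30 min.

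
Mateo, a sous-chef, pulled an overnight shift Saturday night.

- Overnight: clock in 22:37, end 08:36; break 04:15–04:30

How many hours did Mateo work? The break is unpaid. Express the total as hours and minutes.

9 h 44 min

Overnight: 22:37 → midnight = 1 h 23 min; midnight → 08:36 = 8 h 36 min; span 9 h 59 min; less 15 min break → 9 h 44 min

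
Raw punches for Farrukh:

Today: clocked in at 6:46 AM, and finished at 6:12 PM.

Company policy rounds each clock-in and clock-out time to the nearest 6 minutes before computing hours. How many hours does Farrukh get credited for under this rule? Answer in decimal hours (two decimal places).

11.40 hours

Today: in 6:46 AM→6:48 AM, out 6:12 PM→6:12 PM; 11 h 24 min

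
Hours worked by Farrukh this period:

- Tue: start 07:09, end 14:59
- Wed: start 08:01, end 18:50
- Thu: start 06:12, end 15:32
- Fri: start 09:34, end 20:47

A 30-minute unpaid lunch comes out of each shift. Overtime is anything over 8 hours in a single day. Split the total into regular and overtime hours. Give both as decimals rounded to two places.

Regular 31.33 hours, overtime 5.87 hours

Tue: 07:09–14:59 = 7 h 50 min; less 30 min break → 7 h 20 min
Wed: 08:01–18:50 = 10 h 49 min; less 30 min break → 10 h 19 min
Thu: 06:12–15:32 = 9 h 20 min; less 30 min break → 8 h 50 min
Fri: 09:34–20:47 = 11 h 13 min; less 30 min break → 10 h 43 min
Tue reg 7 h 20 min / OT 0 h 0 min; Wed reg 8 h 0 min / OT 2 h 19 min; Thu reg 8 h 0 min / OT 0 h 50 min; Fri reg 8 h 0 min / OT 2 h 43 min.
Totals: regular 31 h 20 min, overtime 5 h 52 min.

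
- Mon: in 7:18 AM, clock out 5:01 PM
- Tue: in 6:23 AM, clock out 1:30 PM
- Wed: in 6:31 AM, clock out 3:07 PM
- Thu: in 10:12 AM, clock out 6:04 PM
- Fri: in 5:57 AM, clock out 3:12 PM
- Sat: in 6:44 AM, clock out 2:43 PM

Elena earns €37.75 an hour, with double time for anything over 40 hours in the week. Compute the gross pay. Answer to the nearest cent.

Mon: 7:18 AM–5:01 PM = 9 h 43 min
Tue: 6:23 AM–1:30 PM = 7 h 7 min
Wed: 6:31 AM–3:07 PM = 8 h 36 min
Thu: 10:12 AM–6:04 PM = 7 h 52 min
Fri: 5:57 AM–3:12 PM = 9 h 15 min
Sat: 6:44 AM–2:43 PM = 7 h 59 min
Total worked: 50 h 32 min = 3032 min.
Regular 40 h 0 min = 2400 min at €37.75/h; overtime 10 h 32 min = 632 min at €75.50/h.
Pay = (2400 × €37.75 + 632 × €75.50) ÷ 60 = €2305.27.

€2305.27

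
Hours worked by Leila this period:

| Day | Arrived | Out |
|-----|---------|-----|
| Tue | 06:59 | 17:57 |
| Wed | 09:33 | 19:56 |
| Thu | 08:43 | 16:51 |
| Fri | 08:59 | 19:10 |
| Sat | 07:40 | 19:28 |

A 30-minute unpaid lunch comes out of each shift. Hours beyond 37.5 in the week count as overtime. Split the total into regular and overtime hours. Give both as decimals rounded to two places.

Regular 37.50 hours, overtime 11.47 hours

Tue: 06:59–17:57 = 10 h 58 min; less 30 min break → 10 h 28 min
Wed: 09:33–19:56 = 10 h 23 min; less 30 min break → 9 h 53 min
Thu: 08:43–16:51 = 8 h 8 min; less 30 min break → 7 h 38 min
Fri: 08:59–19:10 = 10 h 11 min; less 30 min break → 9 h 41 min
Sat: 07:40–19:28 = 11 h 48 min; less 30 min break → 11 h 18 min
Total worked: 48 h 58 min = 48.97 h.
Threshold 37.5 h → overtime 11 h 28 min, regular 37 h 30 min.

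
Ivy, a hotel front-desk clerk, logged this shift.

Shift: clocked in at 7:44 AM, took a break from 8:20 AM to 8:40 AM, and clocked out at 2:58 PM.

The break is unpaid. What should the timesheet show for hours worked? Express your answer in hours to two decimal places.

6.90 hours

Shift: 7:44 AM–2:58 PM = 7 h 14 min; less 20 min break → 6 h 54 min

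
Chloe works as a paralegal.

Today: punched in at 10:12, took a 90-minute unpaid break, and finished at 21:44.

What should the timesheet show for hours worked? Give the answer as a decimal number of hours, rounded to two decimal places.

10.03 hours

Today: 10:12–21:44 = 11 h 32 min; less 90 min break → 10 h 2 min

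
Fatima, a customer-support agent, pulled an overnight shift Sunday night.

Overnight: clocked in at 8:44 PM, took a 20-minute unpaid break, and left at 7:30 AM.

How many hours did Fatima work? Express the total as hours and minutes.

Overnight: 8:44 PM → midnight = 3 h 16 min; midnight → 7:30 AM = 7 h 30 min; span 10 h 46 min; less 20 min break → 10 h 26 min

10 h 26 min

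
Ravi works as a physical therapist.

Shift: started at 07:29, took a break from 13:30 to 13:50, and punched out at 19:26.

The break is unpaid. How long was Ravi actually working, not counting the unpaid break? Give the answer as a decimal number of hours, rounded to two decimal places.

Shift: 07:29–19:26 = 11 h 57 min; less 20 min break → 11 h 37 min

11.62 hours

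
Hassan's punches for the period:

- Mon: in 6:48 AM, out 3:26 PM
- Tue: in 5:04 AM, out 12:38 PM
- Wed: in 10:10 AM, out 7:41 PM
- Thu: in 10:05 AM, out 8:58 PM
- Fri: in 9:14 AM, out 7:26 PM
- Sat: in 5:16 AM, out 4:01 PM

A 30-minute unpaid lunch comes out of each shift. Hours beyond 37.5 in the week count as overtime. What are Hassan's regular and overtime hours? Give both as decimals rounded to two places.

Regular 37.50 hours, overtime 17.05 hours

Mon: 6:48 AM–3:26 PM = 8 h 38 min; less 30 min break → 8 h 8 min
Tue: 5:04 AM–12:38 PM = 7 h 34 min; less 30 min break → 7 h 4 min
Wed: 10:10 AM–7:41 PM = 9 h 31 min; less 30 min break → 9 h 1 min
Thu: 10:05 AM–8:58 PM = 10 h 53 min; less 30 min break → 10 h 23 min
Fri: 9:14 AM–7:26 PM = 10 h 12 min; less 30 min break → 9 h 42 min
Sat: 5:16 AM–4:01 PM = 10 h 45 min; less 30 min break → 10 h 15 min
Total worked: 54 h 33 min = 54.55 h.
Threshold 37.5 h → overtime 17 h 3 min, regular 37 h 30 min.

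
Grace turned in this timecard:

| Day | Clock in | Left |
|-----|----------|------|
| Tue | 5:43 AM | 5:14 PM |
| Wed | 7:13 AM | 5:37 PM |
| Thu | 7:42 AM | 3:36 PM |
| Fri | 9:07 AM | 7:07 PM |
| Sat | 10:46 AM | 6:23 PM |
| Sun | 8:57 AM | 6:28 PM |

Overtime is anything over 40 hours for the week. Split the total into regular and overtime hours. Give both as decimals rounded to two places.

Tue: 5:43 AM–5:14 PM = 11 h 31 min
Wed: 7:13 AM–5:37 PM = 10 h 24 min
Thu: 7:42 AM–3:36 PM = 7 h 54 min
Fri: 9:07 AM–7:07 PM = 10 h 0 min
Sat: 10:46 AM–6:23 PM = 7 h 37 min
Sun: 8:57 AM–6:28 PM = 9 h 31 min
Total worked: 56 h 57 min = 56.95 h.
Threshold 40 h → overtime 16 h 57 min, regular 40 h 0 min.

Regular 40.00 hours, overtime 16.95 hours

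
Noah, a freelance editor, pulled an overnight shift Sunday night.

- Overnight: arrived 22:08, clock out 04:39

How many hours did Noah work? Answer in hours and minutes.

Overnight: 22:08 → midnight = 1 h 52 min; midnight → 04:39 = 4 h 39 min; span 6 h 31 min

6 h 31 min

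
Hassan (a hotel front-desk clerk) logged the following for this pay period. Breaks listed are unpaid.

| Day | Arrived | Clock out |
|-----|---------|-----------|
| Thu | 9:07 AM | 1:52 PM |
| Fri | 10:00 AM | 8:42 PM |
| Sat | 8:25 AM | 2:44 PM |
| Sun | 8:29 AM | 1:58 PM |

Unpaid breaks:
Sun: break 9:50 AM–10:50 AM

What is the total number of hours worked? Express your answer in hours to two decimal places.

Thu: 9:07 AM–1:52 PM = 4 h 45 min
Fri: 10:00 AM–8:42 PM = 10 h 42 min
Sat: 8:25 AM–2:44 PM = 6 h 19 min
Sun: 8:29 AM–1:58 PM = 5 h 29 min; less 60 min break → 4 h 29 min
Total: 4 h 45 min + 10 h 42 min + 6 h 19 min + 4 h 29 min = 26 h 15 min.

26.25 hours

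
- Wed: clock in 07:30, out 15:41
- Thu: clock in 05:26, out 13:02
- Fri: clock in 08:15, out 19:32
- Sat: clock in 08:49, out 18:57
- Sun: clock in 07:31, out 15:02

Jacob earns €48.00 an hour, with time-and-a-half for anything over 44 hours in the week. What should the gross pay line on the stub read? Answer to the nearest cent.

€2163.60

Wed: 07:30–15:41 = 8 h 11 min
Thu: 05:26–13:02 = 7 h 36 min
Fri: 08:15–19:32 = 11 h 17 min
Sat: 08:49–18:57 = 10 h 8 min
Sun: 07:31–15:02 = 7 h 31 min
Total worked: 44 h 43 min = 2683 min.
Regular 44 h 0 min = 2640 min at €48.00/h; overtime 0 h 43 min = 43 min at €72.00/h.
Pay = (2640 × €48.00 + 43 × €72.00) ÷ 60 = €2163.60.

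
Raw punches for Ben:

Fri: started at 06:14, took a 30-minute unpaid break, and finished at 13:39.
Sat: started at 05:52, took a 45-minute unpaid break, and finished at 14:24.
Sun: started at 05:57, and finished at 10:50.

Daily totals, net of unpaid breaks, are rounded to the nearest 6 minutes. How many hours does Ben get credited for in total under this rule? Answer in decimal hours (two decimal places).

19.60 hours

Fri: 06:14–13:39 = 7 h 25 min − 30 min = 6 h 55 min → rounds to 6 h 54 min
Sat: 05:52–14:24 = 8 h 32 min − 45 min = 7 h 47 min → rounds to 7 h 48 min
Sun: 05:57–10:50 = 4 h 53 min → rounds to 4 h 54 min
Total credited: 19 h 36 min.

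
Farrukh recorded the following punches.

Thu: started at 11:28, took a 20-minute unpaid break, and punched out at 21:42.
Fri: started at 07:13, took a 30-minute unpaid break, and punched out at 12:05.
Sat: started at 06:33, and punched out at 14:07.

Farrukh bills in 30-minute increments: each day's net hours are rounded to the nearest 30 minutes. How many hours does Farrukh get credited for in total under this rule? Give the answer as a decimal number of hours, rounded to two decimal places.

Thu: 11:28–21:42 = 10 h 14 min − 20 min = 9 h 54 min → rounds to 10 h 0 min
Fri: 07:13–12:05 = 4 h 52 min − 30 min = 4 h 22 min → rounds to 4 h 30 min
Sat: 06:33–14:07 = 7 h 34 min → rounds to 7 h 30 min
Total credited: 22 h 0 min.

22.00 hours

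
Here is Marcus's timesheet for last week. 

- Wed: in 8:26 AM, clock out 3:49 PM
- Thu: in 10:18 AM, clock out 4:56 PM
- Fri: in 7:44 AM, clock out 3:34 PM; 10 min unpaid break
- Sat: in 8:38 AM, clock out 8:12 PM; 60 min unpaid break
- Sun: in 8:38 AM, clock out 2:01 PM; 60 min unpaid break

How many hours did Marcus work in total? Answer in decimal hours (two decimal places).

36.63 hours

Wed: 8:26 AM–3:49 PM = 7 h 23 min
Thu: 10:18 AM–4:56 PM = 6 h 38 min
Fri: 7:44 AM–3:34 PM = 7 h 50 min; less 10 min break → 7 h 40 min
Sat: 8:38 AM–8:12 PM = 11 h 34 min; less 60 min break → 10 h 34 min
Sun: 8:38 AM–2:01 PM = 5 h 23 min; less 60 min break → 4 h 23 min
Total: 7 h 23 min + 6 h 38 min + 7 h 40 min + 10 h 34 min + 4 h 23 min = 36 h 38 min.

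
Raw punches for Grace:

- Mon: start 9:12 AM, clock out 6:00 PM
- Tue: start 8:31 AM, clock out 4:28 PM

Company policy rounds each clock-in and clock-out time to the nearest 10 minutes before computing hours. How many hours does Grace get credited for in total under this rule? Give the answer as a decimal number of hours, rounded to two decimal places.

Mon: in 9:12 AM→9:10 AM, out 6:00 PM→6:00 PM; 8 h 50 min
Tue: in 8:31 AM→8:30 AM, out 4:28 PM→4:30 PM; 8 h 0 min
Total credited: 16 h 50 min.

16.83 hours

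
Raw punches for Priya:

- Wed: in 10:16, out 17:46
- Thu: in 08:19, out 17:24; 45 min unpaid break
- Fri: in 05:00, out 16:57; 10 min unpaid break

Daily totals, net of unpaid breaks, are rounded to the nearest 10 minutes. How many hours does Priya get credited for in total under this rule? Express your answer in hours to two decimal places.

Wed: 10:16–17:46 = 7 h 30 min → rounds to 7 h 30 min
Thu: 08:19–17:24 = 9 h 5 min − 45 min = 8 h 20 min → rounds to 8 h 20 min
Fri: 05:00–16:57 = 11 h 57 min − 10 min = 11 h 47 min → rounds to 11 h 50 min
Total credited: 27 h 40 min.

27.67 hours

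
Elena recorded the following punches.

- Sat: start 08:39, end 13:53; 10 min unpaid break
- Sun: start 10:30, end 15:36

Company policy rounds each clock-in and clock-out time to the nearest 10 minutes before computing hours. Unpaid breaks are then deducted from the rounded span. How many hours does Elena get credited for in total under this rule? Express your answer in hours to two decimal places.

10.17 hours

Sat: in 08:39→08:40, out 13:53→13:50; 5 h 10 min − 10 min = 5 h 0 min
Sun: in 10:30→10:30, out 15:36→15:40; 5 h 10 min
Total credited: 10 h 10 min.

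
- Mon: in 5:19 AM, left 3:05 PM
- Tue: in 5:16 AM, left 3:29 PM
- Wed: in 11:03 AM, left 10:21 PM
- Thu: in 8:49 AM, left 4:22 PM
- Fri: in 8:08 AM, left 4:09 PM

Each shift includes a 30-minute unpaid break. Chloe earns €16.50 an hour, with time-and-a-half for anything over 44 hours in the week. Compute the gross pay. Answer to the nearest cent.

Mon: 5:19 AM–3:05 PM = 9 h 46 min; less 30 min break → 9 h 16 min
Tue: 5:16 AM–3:29 PM = 10 h 13 min; less 30 min break → 9 h 43 min
Wed: 11:03 AM–10:21 PM = 11 h 18 min; less 30 min break → 10 h 48 min
Thu: 8:49 AM–4:22 PM = 7 h 33 min; less 30 min break → 7 h 3 min
Fri: 8:08 AM–4:09 PM = 8 h 1 min; less 30 min break → 7 h 31 min
Total worked: 44 h 21 min = 2661 min.
Regular 44 h 0 min = 2640 min at €16.50/h; overtime 0 h 21 min = 21 min at €24.75/h.
Pay = (2640 × €16.50 + 21 × €24.75) ÷ 60 = €734.66.

€734.66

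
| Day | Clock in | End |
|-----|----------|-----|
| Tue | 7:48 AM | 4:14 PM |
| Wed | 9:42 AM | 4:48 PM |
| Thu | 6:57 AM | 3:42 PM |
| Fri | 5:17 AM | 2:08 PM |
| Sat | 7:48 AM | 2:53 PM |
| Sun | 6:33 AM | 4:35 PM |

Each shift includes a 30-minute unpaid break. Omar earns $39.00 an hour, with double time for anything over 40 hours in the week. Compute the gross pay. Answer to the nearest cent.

Tue: 7:48 AM–4:14 PM = 8 h 26 min; less 30 min break → 7 h 56 min
Wed: 9:42 AM–4:48 PM = 7 h 6 min; less 30 min break → 6 h 36 min
Thu: 6:57 AM–3:42 PM = 8 h 45 min; less 30 min break → 8 h 15 min
Fri: 5:17 AM–2:08 PM = 8 h 51 min; less 30 min break → 8 h 21 min
Sat: 7:48 AM–2:53 PM = 7 h 5 min; less 30 min break → 6 h 35 min
Sun: 6:33 AM–4:35 PM = 10 h 2 min; less 30 min break → 9 h 32 min
Total worked: 47 h 15 min = 2835 min.
Regular 40 h 0 min = 2400 min at $39.00/h; overtime 7 h 15 min = 435 min at $78.00/h.
Pay = (2400 × $39.00 + 435 × $78.00) ÷ 60 = $2125.50.

$2125.50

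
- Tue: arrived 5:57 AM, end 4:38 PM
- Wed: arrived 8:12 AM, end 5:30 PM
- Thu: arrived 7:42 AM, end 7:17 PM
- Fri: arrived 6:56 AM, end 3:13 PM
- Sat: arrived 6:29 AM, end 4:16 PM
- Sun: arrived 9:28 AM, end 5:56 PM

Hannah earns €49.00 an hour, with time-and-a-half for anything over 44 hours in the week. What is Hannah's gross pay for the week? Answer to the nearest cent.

€3192.35

Tue: 5:57 AM–4:38 PM = 10 h 41 min
Wed: 8:12 AM–5:30 PM = 9 h 18 min
Thu: 7:42 AM–7:17 PM = 11 h 35 min
Fri: 6:56 AM–3:13 PM = 8 h 17 min
Sat: 6:29 AM–4:16 PM = 9 h 47 min
Sun: 9:28 AM–5:56 PM = 8 h 28 min
Total worked: 58 h 6 min = 3486 min.
Regular 44 h 0 min = 2640 min at €49.00/h; overtime 14 h 6 min = 846 min at €73.50/h.
Pay = (2640 × €49.00 + 846 × €73.50) ÷ 60 = €3192.35.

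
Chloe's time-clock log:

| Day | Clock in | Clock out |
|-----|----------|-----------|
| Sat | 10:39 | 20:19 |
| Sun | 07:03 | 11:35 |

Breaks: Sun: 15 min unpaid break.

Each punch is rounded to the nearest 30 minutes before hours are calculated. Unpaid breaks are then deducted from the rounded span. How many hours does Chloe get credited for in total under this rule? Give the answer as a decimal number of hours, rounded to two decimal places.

14.25 hours

Sat: in 10:39→10:30, out 20:19→20:30; 10 h 0 min
Sun: in 07:03→07:00, out 11:35→11:30; 4 h 30 min − 15 min = 4 h 15 min
Total credited: 14 h 15 min.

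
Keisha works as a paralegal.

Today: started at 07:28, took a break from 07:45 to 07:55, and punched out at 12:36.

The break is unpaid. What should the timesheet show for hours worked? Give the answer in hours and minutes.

4 h 58 min

Today: 07:28–12:36 = 5 h 8 min; less 10 min break → 4 h 58 min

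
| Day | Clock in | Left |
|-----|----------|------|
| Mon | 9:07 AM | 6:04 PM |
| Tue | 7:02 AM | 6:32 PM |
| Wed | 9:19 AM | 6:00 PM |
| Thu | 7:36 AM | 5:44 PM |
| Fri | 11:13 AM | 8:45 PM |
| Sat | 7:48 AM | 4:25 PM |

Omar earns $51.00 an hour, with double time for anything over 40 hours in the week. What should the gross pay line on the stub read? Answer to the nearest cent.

$3816.50

Mon: 9:07 AM–6:04 PM = 8 h 57 min
Tue: 7:02 AM–6:32 PM = 11 h 30 min
Wed: 9:19 AM–6:00 PM = 8 h 41 min
Thu: 7:36 AM–5:44 PM = 10 h 8 min
Fri: 11:13 AM–8:45 PM = 9 h 32 min
Sat: 7:48 AM–4:25 PM = 8 h 37 min
Total worked: 57 h 25 min = 3445 min.
Regular 40 h 0 min = 2400 min at $51.00/h; overtime 17 h 25 min = 1045 min at $102.00/h.
Pay = (2400 × $51.00 + 1045 × $102.00) ÷ 60 = $3816.50.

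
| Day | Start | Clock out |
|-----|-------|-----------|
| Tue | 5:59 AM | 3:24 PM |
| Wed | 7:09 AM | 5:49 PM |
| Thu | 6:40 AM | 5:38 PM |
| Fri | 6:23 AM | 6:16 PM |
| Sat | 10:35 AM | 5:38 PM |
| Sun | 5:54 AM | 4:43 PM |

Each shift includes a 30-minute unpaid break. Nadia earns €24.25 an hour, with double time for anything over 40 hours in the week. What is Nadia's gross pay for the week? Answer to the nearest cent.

€1833.30

Tue: 5:59 AM–3:24 PM = 9 h 25 min; less 30 min break → 8 h 55 min
Wed: 7:09 AM–5:49 PM = 10 h 40 min; less 30 min break → 10 h 10 min
Thu: 6:40 AM–5:38 PM = 10 h 58 min; less 30 min break → 10 h 28 min
Fri: 6:23 AM–6:16 PM = 11 h 53 min; less 30 min break → 11 h 23 min
Sat: 10:35 AM–5:38 PM = 7 h 3 min; less 30 min break → 6 h 33 min
Sun: 5:54 AM–4:43 PM = 10 h 49 min; less 30 min break → 10 h 19 min
Total worked: 57 h 48 min = 3468 min.
Regular 40 h 0 min = 2400 min at €24.25/h; overtime 17 h 48 min = 1068 min at €48.50/h.
Pay = (2400 × €24.25 + 1068 × €48.50) ÷ 60 = €1833.30.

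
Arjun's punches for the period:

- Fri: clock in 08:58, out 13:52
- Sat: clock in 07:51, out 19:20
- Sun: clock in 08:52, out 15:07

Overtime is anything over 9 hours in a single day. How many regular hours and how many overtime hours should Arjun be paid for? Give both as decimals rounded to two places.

Regular 20.15 hours, overtime 2.48 hours

Fri: 08:58–13:52 = 4 h 54 min
Sat: 07:51–19:20 = 11 h 29 min
Sun: 08:52–15:07 = 6 h 15 min
Fri reg 4 h 54 min / OT 0 h 0 min; Sat reg 9 h 0 min / OT 2 h 29 min; Sun reg 6 h 15 min / OT 0 h 0 min.
Totals: regular 20 h 9 min, overtime 2 h 29 min.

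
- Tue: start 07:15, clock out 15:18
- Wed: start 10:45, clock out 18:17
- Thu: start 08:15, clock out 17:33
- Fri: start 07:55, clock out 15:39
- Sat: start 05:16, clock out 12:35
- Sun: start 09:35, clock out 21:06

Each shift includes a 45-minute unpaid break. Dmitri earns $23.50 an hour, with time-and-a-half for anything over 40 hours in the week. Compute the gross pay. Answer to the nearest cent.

Tue: 07:15–15:18 = 8 h 3 min; less 45 min break → 7 h 18 min
Wed: 10:45–18:17 = 7 h 32 min; less 45 min break → 6 h 47 min
Thu: 08:15–17:33 = 9 h 18 min; less 45 min break → 8 h 33 min
Fri: 07:55–15:39 = 7 h 44 min; less 45 min break → 6 h 59 min
Sat: 05:16–12:35 = 7 h 19 min; less 45 min break → 6 h 34 min
Sun: 09:35–21:06 = 11 h 31 min; less 45 min break → 10 h 46 min
Total worked: 46 h 57 min = 2817 min.
Regular 40 h 0 min = 2400 min at $23.50/h; overtime 6 h 57 min = 417 min at $35.25/h.
Pay = (2400 × $23.50 + 417 × $35.25) ÷ 60 = $1184.99.

$1184.99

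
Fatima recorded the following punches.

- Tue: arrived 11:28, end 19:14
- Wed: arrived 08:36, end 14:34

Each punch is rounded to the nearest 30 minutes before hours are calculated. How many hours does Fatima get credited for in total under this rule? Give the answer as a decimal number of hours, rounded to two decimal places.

13.50 hours

Tue: in 11:28→11:30, out 19:14→19:00; 7 h 30 min
Wed: in 08:36→08:30, out 14:34→14:30; 6 h 0 min
Total credited: 13 h 30 min.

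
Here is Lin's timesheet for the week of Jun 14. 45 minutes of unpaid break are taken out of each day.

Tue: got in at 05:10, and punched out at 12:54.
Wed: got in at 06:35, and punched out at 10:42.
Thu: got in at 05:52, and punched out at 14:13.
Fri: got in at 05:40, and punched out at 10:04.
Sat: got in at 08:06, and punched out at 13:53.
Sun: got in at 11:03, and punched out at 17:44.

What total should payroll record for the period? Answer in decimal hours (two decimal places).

Tue: 05:10–12:54 = 7 h 44 min; less 45 min break → 6 h 59 min
Wed: 06:35–10:42 = 4 h 7 min; less 45 min break → 3 h 22 min
Thu: 05:52–14:13 = 8 h 21 min; less 45 min break → 7 h 36 min
Fri: 05:40–10:04 = 4 h 24 min; less 45 min break → 3 h 39 min
Sat: 08:06–13:53 = 5 h 47 min; less 45 min break → 5 h 2 min
Sun: 11:03–17:44 = 6 h 41 min; less 45 min break → 5 h 56 min
Total: 6 h 59 min + 3 h 22 min + 7 h 36 min + 3 h 39 min + 5 h 2 min + 5 h 56 min = 32 h 34 min.

32.57 hours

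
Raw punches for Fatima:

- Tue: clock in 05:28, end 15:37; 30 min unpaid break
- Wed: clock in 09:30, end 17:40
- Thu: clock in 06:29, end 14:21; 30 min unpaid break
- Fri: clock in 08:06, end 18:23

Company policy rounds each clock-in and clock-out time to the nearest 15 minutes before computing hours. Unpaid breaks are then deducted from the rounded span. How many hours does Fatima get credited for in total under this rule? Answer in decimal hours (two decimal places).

Tue: in 05:28→05:30, out 15:37→15:30; 10 h 0 min − 30 min = 9 h 30 min
Wed: in 09:30→09:30, out 17:40→17:45; 8 h 15 min
Thu: in 06:29→06:30, out 14:21→14:15; 7 h 45 min − 30 min = 7 h 15 min
Fri: in 08:06→08:00, out 18:23→18:30; 10 h 30 min
Total credited: 35 h 30 min.

35.50 hours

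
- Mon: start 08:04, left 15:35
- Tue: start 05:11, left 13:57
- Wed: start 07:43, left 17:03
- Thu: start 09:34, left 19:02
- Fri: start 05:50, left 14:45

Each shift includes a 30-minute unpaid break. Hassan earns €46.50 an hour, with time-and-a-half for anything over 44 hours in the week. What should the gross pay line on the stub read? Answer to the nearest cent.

€1929.75

Mon: 08:04–15:35 = 7 h 31 min; less 30 min break → 7 h 1 min
Tue: 05:11–13:57 = 8 h 46 min; less 30 min break → 8 h 16 min
Wed: 07:43–17:03 = 9 h 20 min; less 30 min break → 8 h 50 min
Thu: 09:34–19:02 = 9 h 28 min; less 30 min break → 8 h 58 min
Fri: 05:50–14:45 = 8 h 55 min; less 30 min break → 8 h 25 min
Total worked: 41 h 30 min = 2490 min.
Regular 41 h 30 min = 2490 min at €46.50/h; overtime 0 h 0 min = 0 min at €69.75/h.
Pay = (2490 × €46.50 + 0 × €69.75) ÷ 60 = €1929.75.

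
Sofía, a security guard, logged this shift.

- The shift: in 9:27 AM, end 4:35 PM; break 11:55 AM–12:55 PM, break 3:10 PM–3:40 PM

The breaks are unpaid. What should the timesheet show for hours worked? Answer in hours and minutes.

The shift: 9:27 AM–4:35 PM = 7 h 8 min; less 90 min break → 5 h 38 min

5 h 38 min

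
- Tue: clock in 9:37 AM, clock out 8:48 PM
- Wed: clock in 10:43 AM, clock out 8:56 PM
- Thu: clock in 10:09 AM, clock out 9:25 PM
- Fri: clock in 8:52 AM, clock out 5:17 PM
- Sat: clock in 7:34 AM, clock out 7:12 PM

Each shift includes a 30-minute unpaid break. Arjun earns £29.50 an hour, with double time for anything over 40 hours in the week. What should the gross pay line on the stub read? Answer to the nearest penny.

Tue: 9:37 AM–8:48 PM = 11 h 11 min; less 30 min break → 10 h 41 min
Wed: 10:43 AM–8:56 PM = 10 h 13 min; less 30 min break → 9 h 43 min
Thu: 10:09 AM–9:25 PM = 11 h 16 min; less 30 min break → 10 h 46 min
Fri: 8:52 AM–5:17 PM = 8 h 25 min; less 30 min break → 7 h 55 min
Sat: 7:34 AM–7:12 PM = 11 h 38 min; less 30 min break → 11 h 8 min
Total worked: 50 h 13 min = 3013 min.
Regular 40 h 0 min = 2400 min at £29.50/h; overtime 10 h 13 min = 613 min at £59.00/h.
Pay = (2400 × £29.50 + 613 × £59.00) ÷ 60 = £1782.78.

£1782.78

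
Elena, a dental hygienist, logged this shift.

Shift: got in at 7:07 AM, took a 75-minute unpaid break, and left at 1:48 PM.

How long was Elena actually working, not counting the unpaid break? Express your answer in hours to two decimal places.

Shift: 7:07 AM–1:48 PM = 6 h 41 min; less 75 min break → 5 h 26 min

5.43 hours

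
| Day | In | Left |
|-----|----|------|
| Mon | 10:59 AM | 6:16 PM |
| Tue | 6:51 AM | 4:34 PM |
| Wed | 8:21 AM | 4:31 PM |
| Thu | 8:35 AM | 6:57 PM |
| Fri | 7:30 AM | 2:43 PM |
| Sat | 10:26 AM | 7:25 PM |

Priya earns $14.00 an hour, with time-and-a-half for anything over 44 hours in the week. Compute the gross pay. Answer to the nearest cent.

Mon: 10:59 AM–6:16 PM = 7 h 17 min
Tue: 6:51 AM–4:34 PM = 9 h 43 min
Wed: 8:21 AM–4:31 PM = 8 h 10 min
Thu: 8:35 AM–6:57 PM = 10 h 22 min
Fri: 7:30 AM–2:43 PM = 7 h 13 min
Sat: 10:26 AM–7:25 PM = 8 h 59 min
Total worked: 51 h 44 min = 3104 min.
Regular 44 h 0 min = 2640 min at $14.00/h; overtime 7 h 44 min = 464 min at $21.00/h.
Pay = (2640 × $14.00 + 464 × $21.00) ÷ 60 = $778.40.

$778.40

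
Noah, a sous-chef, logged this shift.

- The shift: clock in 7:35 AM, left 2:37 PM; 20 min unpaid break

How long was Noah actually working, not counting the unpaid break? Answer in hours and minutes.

6 h 42 min

The shift: 7:35 AM–2:37 PM = 7 h 2 min; less 20 min break → 6 h 42 min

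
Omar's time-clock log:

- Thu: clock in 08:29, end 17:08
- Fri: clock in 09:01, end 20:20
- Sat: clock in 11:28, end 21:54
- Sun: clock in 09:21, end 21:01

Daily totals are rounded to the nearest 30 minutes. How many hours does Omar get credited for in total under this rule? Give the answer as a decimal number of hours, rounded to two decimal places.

Thu: 08:29–17:08 = 8 h 39 min → rounds to 8 h 30 min
Fri: 09:01–20:20 = 11 h 19 min → rounds to 11 h 30 min
Sat: 11:28–21:54 = 10 h 26 min → rounds to 10 h 30 min
Sun: 09:21–21:01 = 11 h 40 min → rounds to 11 h 30 min
Total credited: 42 h 0 min.

42.00 hours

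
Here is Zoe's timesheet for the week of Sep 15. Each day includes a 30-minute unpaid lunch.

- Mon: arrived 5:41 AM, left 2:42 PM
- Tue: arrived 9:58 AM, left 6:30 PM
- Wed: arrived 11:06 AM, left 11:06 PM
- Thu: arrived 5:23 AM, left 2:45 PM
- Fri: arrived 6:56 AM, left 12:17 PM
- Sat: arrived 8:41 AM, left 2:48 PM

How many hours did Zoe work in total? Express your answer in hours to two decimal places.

47.38 hours

Mon: 5:41 AM–2:42 PM = 9 h 1 min; less 30 min break → 8 h 31 min
Tue: 9:58 AM–6:30 PM = 8 h 32 min; less 30 min break → 8 h 2 min
Wed: 11:06 AM–11:06 PM = 12 h 0 min; less 30 min break → 11 h 30 min
Thu: 5:23 AM–2:45 PM = 9 h 22 min; less 30 min break → 8 h 52 min
Fri: 6:56 AM–12:17 PM = 5 h 21 min; less 30 min break → 4 h 51 min
Sat: 8:41 AM–2:48 PM = 6 h 7 min; less 30 min break → 5 h 37 min
Total: 8 h 31 min + 8 h 2 min + 11 h 30 min + 8 h 52 min + 4 h 51 min + 5 h 37 min = 47 h 23 min.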